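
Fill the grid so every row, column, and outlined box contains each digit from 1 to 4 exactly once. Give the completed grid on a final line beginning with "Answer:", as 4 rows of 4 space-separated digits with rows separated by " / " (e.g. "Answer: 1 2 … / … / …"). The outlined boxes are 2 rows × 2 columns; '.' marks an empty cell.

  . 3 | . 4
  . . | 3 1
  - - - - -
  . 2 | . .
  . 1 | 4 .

Step 1. [r3c4∈{3}] r3c4 is down to just 3. So r3c4=3.
Step 2. [r2c1∈{2,4}] in row 2, 2 fits only at r2c1. So r2c1=2.
Step 3. [r3c1∈{4}] only 4 remains possible at r3c1. So r3c1=4.
Step 4. [r1c3∈{2}] nothing but 2 survives at r1c3, so r1c3=2.
Step 5. [r4c1∈{3}] r4c1's peers cover all but 3 ⇒ r4c1=3.
Step 6. [r2c2∈{4}] only 4 remains possible at r2c2 ⇒ r2c2=4.
Step 7. [r4c4∈{2}] r4c4's peers cover all but 2 ⇒ r4c4=2.
Step 8. [r3c3∈{1}] nothing but 1 survives at r3c3 ⇒ r3c3=1.
Step 9. [r1c1∈{1}] nothing but 1 survives at r1c1, so r1c1=1.

Answer: 1 3 2 4 / 2 4 3 1 / 4 2 1 3 / 3 1 4 2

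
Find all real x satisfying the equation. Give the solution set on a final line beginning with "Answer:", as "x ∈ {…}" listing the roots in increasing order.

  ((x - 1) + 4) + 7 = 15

Step 1. [((x - 1) + 4) + 7 = 15] the outer +7 inverts by subtracting 7, so sub: (x - 1) + 4 = 8.
Step 2. [(x - 1) + 4 = 8] 4 comes off first (subtract 4), so sub: x - 1 = 4.
Step 3. [x - 1 = 4] add 1: x sits inside (… - 1). So sub: x = 5.

Answer: x ∈ {5}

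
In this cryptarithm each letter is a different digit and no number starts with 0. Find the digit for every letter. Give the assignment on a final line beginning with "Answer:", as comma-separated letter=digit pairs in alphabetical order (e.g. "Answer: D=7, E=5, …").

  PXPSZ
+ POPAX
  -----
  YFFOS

Step 1. [col 1: Z + X ≡ S (mod 10)] several values work for S in column 1 (Z + X ≡ S (mod 10), carry-in 0); try S=0. So S=0.
Step 2. [col 1: Z + X ≡ S (mod 10)] Z=6 is one option consistent with column 1 (Z + X ≡ S (mod 10), carry-in 0) — take it. So Z=6.
Step 3. [col 1: Z + X ≡ S (mod 10)] column 1 reads Z+X+carry(0)=S with Z=6, S=0; with digits 0,6 already taken and all letters distinct, the only value for X is 4, so X=4.
Step 4. [col 2: S + A ≡ O (mod 10)] no forcing yet in column 2 (carry-in 1); O=8 is free and consistent — try it. So O=8.
Step 5. [col 2: S + A ≡ O (mod 10)] column 2: given S=0, O=8, carry-in 1, and digits 0,4,6,8 already taken and all letters distinct, S+A≡O (mod 10) forces A=7. So A=7.
Step 6. [col 3: P + P ≡ F (mod 10)] from column 3 (nothing yet, carry-in 0, digits 0,4,6,7,8 already taken and all letters distinct): P must equal 1. So P=1.
Step 7. [col 3: P + P ≡ F (mod 10)] column 3 reads P+P+carry(0)=F with P=1; with digits 0,1,4,6,7,8 already taken and all letters distinct, the only value for F is 2 ⇒ F=2.
Step 8. [col 5: P + P ≡ Y (mod 10)] in column 5 we have P+P≡Y with carry-in 1; given P=1 and digits 0,1,2,4,6,7,8 already taken and all letters distinct, that pins Y to 3 ⇒ Y=3.

Answer: A=7, F=2, O=8, P=1, S=0, X=4, Y=3, Z=6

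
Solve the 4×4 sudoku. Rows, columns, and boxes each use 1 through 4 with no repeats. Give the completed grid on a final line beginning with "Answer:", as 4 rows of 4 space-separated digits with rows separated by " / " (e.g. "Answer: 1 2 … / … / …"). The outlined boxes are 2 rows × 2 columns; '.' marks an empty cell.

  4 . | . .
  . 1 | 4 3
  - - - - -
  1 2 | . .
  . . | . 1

Step 1. [r4c3∈{2,3}] 2 has one home in row 4: r4c3. So r4c3=2.
Step 2. [r4c1∈{3}] r4c1's peers cover all but 3 ⇒ r4c1=3.
Step 3. [r3c3∈{3}] r3c3 is down to just 3 ⇒ r3c3=3.
Step 4. [r3c4∈{4}] r3c4's peers cover all but 4 ⇒ r3c4=4.
Step 5. [r2c1∈{2}] nothing but 2 survives at r2c1 ⇒ r2c1=2.
Step 6. [r1c3∈{1}] r1c3 has the single candidate 1, so r1c3=1.
Step 7. [r1c2∈{3}] r1c2 is down to just 3. So r1c2=3.
Step 8. [r4c2∈{4}] r4c2 has the single candidate 4. So r4c2=4.
Step 9. [r1c4∈{2}] r1c4's peers cover all but 2, so r1c4=2.

Answer: 4 3 1 2 / 2 1 4 3 / 1 2 3 4 / 3 4 2 1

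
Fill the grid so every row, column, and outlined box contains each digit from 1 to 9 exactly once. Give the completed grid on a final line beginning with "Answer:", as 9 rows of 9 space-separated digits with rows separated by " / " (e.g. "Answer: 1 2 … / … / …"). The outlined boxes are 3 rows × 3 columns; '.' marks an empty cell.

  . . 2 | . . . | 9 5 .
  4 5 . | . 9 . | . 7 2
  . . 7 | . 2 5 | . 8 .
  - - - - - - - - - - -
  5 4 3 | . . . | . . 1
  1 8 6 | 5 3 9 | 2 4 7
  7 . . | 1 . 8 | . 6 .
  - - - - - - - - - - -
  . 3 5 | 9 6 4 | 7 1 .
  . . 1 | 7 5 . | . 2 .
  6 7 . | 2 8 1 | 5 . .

Step 1. [r8c2∈{9}] nothing but 9 survives at r8c2, so r8c2=9.
Step 2. [r4c4∈{6}] only 6 remains possible at r4c4. So r4c4=6.
Step 3. [r8c1∈{8}] only 8 remains possible at r8c1 ⇒ r8c1=8.
Step 4. [r9c8∈{3,9}] in col 8, 3 fits only at r9c8 ⇒ r9c8=3.
Step 5. [r1c1∈{3}] r1c1's peers cover all but 3, so r1c1=3.
Step 6. [r2c7∈{1,3,6}] r2c7 is the only open cell in row 2 admitting 1, so r2c7=1.
Step 7. [r1c5∈{1,4,7}] in col 5, 1 fits only at r1c5 ⇒ r1c5=1.
Step 8. [r1c2∈{6}] nothing but 6 survives at r1c2. So r1c2=6.
Step 9. [r1c9∈{4}] only 4 remains possible at r1c9. So r1c9=4.
Step 10. [r6c9∈{3,5,9}] across row 6, 5 lands solely at r6c9 ⇒ r6c9=5.
Step 11. [r3c9∈{3,6}] across col 9, 3 lands solely at r3c9, so r3c9=3.
Step 12. [r2c4∈{3,8}] 3 has one home in col 4: r2c4 ⇒ r2c4=3.
Step 13. [r8c7∈{4,6}] in row 8, 4 fits only at r8c7 ⇒ r8c7=4.
Step 14. [r1c6∈{7}] r1c6 has the single candidate 7. So r1c6=7.
Step 15. [r2c3∈{8}] only 8 remains possible at r2c3 ⇒ r2c3=8.
Step 16. [r4c5∈{7}] r4c5 is down to just 7, so r4c5=7.
Step 17. [r4c7∈{8}] r4c7 has the single candidate 8, so r4c7=8.
Step 18. [r9c9∈{9}] r9c9 is down to just 9 ⇒ r9c9=9.
Step 19. [r8c9∈{6}] r8c9's peers cover all but 6, so r8c9=6.
Step 20. [r2c6∈{6}] only 6 remains possible at r2c6. So r2c6=6.
Step 21. [r6c7∈{3}] r6c7's peers cover all but 3, so r6c7=3.
Step 22. [r8c6∈{3}] only 3 remains possible at r8c6, so r8c6=3.
Step 23. [r6c2∈{2}] r6c2's peers cover all but 2. So r6c2=2.
Step 24. [r9c3∈{4}] r9c3 has the single candidate 4. So r9c3=4.
Step 25. [r6c3∈{9}] r6c3's peers cover all but 9, so r6c3=9.
Step 26. [r4c8∈{9}] nothing but 9 survives at r4c8, so r4c8=9.
Step 27. [r3c2∈{1}] r3c2 has the single candidate 1 ⇒ r3c2=1.
Step 28. [r7c9∈{8}] r7c9 is down to just 8 ⇒ r7c9=8.
Step 29. [r6c5∈{4}] r6c5 is down to just 4, so r6c5=4.
Step 30. [r4c6∈{2}] r4c6 has the single candidate 2. So r4c6=2.
Step 31. [r3c7∈{6}] r3c7 is down to just 6. So r3c7=6.
Step 32. [r1c4∈{8}] r1c4's peers cover all but 8, so r1c4=8.
Step 33. [r3c4∈{4}] only 4 remains possible at r3c4. So r3c4=4.
Step 34. [r3c1∈{9}] r3c1's peers cover all but 9. So r3c1=9.
Step 35. [r7c1∈{2}] only 2 remains possible at r7c1 ⇒ r7c1=2.

Answer: 3 6 2 8 1 7 9 5 4 / 4 5 8 3 9 6 1 7 2 / 9 1 7 4 2 5 6 8 3 / 5 4 3 6 7 2 8 9 1 / 1 8 6 5 3 9 2 4 7 / 7 2 9 1 4 8 3 6 5 / 2 3 5 9 6 4 7 1 8 / 8 9 1 7 5 3 4 2 6 / 6 7 4 2 8 1 5 3 9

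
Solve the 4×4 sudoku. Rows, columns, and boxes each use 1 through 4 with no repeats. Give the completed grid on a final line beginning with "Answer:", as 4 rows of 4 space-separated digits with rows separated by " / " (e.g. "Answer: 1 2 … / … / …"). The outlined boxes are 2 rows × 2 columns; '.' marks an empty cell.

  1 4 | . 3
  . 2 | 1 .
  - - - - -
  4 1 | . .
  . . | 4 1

Step 1. [r4c2∈{3}] nothing but 3 survives at r4c2 ⇒ r4c2=3.
Step 2. [r1c3∈{2}] r1c3 is down to just 2, so r1c3=2.
Step 3. [r2c4∈{4}] only 4 remains possible at r2c4. So r2c4=4.
Step 4. [r3c3∈{3}] r3c3's peers cover all but 3 ⇒ r3c3=3.
Step 5. [r2c1∈{3}] r2c1 has the single candidate 3 ⇒ r2c1=3.
Step 6. [r3c4∈{2}] nothing but 2 survives at r3c4 ⇒ r3c4=2.
Step 7. [r4c1∈{2}] r4c1's peers cover all but 2, so r4c1=2.

Answer: 1 4 2 3 / 3 2 1 4 / 4 1 3 2 / 2 3 4 1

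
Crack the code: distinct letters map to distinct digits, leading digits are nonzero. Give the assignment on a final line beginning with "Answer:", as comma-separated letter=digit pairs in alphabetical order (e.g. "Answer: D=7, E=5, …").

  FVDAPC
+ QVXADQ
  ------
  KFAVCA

Step 1. [col 1: C + Q ≡ A (mod 10)] no forcing yet in column 1 (carry-in 0); A=0 is free and consistent — try it ⇒ A=0.
Step 2. [col 1: C + Q ≡ A (mod 10)] several values work for Q in column 1 (C + Q ≡ A (mod 10), carry-in 0); try Q=6 ⇒ Q=6.
Step 3. [col 1: C + Q ≡ A (mod 10)] column 1 reads C+Q+carry(0)=A with Q=6, A=0; with digits 0,6 already taken and all letters distinct, the only value for C is 4 ⇒ C=4.
Step 4. [col 2: P + D ≡ C (mod 10)] several values work for D in column 2 (P + D ≡ C (mod 10), carry-in 1); try D=8, so D=8.
Step 5. [col 2: P + D ≡ C (mod 10)] column 2 reads P+D+carry(1)=C with D=8, C=4; with digits 0,4,6,8 already taken and all letters distinct, the only value for P is 5, so P=5.
Step 6. [col 3: A + A ≡ V (mod 10)] column 3: given A=0, carry-in 1, and digits 0,4,5,6,8 already taken and all letters distinct, A+A≡V (mod 10) forces V=1. So V=1.
Step 7. [col 4: D + X ≡ A (mod 10)] column 4 reads D+X+carry(0)=A with D=8, A=0; with digits 0,1,4,5,6,8 already taken and all letters distinct, the only value for X is 2. So X=2.
Step 8. [col 5: V + V ≡ F (mod 10)] column 5: given V=1, carry-in 1, and digits 0,1,2,4,5,6,8 already taken and all letters distinct, V+V≡F (mod 10) forces F=3. So F=3.
Step 9. [col 6: F + Q ≡ K (mod 10)] from column 6 (F=3, Q=6, carry-in 0, digits 0,1,2,3,4,5,6,8 already taken and all letters distinct): K must equal 9 ⇒ K=9.

Answer: A=0, C=4, D=8, F=3, K=9, P=5, Q=6, V=1, X=2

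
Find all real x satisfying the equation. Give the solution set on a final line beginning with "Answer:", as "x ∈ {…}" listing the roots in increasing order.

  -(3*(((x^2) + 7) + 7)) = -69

Step 1. [-(3*(((x^2) + 7) + 7)) = -69] LHS negated; negate both sides, so neg: 3*(((x^2) + 7) + 7) = 69.
Step 2. [3*(((x^2) + 7) + 7) = 69] leading coefficient 3: divide by 3 ⇒ div: ((x^2) + 7) + 7 = 23.
Step 3. [((x^2) + 7) + 7 = 23] 7 comes off first (subtract 7). So sub: (x^2) + 7 = 16.
Step 4. [(x^2) + 7 = 16] subtract 7: x sits inside (… + 7), so sub: x^2 = 9.
Step 5. [x^2 = 9] LHS squared, RHS 9 ≥ 0: apply √ (±). So sqrt: x = 3 or -3.

Answer: x ∈ {-3, 3}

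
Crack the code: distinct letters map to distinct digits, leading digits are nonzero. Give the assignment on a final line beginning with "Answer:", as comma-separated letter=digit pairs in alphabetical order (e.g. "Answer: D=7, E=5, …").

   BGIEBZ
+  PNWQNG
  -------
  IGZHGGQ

Step 1. [I] I is the leading digit of a 7-digit sum of two 6-digit numbers; the final carry is exactly 1 ⇒ I=1.
Step 2. [col 1: Z + G ≡ Q (mod 10)] column 1 (Z + G ≡ Q (mod 10), carry-in 0) doesn't pin Q yet; pick Q=7 and continue, so Q=7.
Step 3. [col 1: Z + G ≡ Q (mod 10)] column 1 (Z + G ≡ Q (mod 10), carry-in 0) doesn't pin G yet; pick G=4 and continue ⇒ G=4.
Step 4. [col 1: Z + G ≡ Q (mod 10)] column 1 reads Z+G+carry(0)=Q with G=4, Q=7; with digits 1,4,7 already taken and all letters distinct, the only value for Z is 3, so Z=3.
Step 5. [col 2: B + N ≡ G (mod 10)] N=9 is one option consistent with column 2 (B + N ≡ G (mod 10), carry-in 0) — take it. So N=9.
Step 6. [col 2: B + N ≡ G (mod 10)] from column 2 (N=9, G=4, carry-in 0, digits 1,3,4,7,9 already taken and all letters distinct): B must equal 5 ⇒ B=5.
Step 7. [col 3: E + Q ≡ G (mod 10)] in column 3 we have E+Q≡G with carry-in 1; given Q=7, G=4 and digits 1,3,4,5,7,9 already taken and all letters distinct, that pins E to 6, so E=6.
Step 8. [col 4: I + W ≡ H (mod 10)] H=2 is one option consistent with column 4 (I + W ≡ H (mod 10), carry-in 1) — take it, so H=2.
Step 9. [col 4: I + W ≡ H (mod 10)] in column 4 we have I+W≡H with carry-in 1; given I=1, H=2 and digits 1,2,3,4,5,6,7,9 already taken and all letters distinct, that pins W to 0. So W=0.
Step 10. [col 6: B + P ≡ G (mod 10)] column 6: given B=5, G=4, carry-in 1, and digits 0,1,2,3,4,5,6,7,9 already taken and all letters distinct, B+P≡G (mod 10) forces P=8. So P=8.

Answer: B=5, E=6, G=4, H=2, I=1, N=9, P=8, Q=7, W=0, Z=3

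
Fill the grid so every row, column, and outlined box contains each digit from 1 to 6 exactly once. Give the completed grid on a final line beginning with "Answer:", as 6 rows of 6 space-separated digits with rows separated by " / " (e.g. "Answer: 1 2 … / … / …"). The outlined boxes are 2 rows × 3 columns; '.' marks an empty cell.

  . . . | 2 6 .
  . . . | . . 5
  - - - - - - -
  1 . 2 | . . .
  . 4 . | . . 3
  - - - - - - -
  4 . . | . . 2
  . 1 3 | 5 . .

Step 1. [r1c6∈{1,4}] across col 6, 1 lands solely at r1c6, so r1c6=1.
Step 2. [r3c2∈{3,5,6}] in row 3, 3 fits only at r3c2 ⇒ r3c2=3.
Step 3. [r1c2∈{5}] nothing but 5 survives at r1c2, so r1c2=5.
Step 4. [r5c2∈{6}] nothing but 6 survives at r5c2. So r5c2=6.
Step 5. [r6c5∈{4}] nothing but 4 survives at r6c5. So r6c5=4.
Step 6. [r2c4∈{3,4}] r2c4 is the only open cell in box 2 admitting 4 ⇒ r2c4=4.
Step 7. [r4c1∈{5,6}] in col 1, 5 fits only at r4c1 ⇒ r4c1=5.
Step 8. [r2c1∈{2,3,6}] 6 has one home in col 1: r2c1, so r2c1=6.
Step 9. [r3c4∈{6}] r3c4 is down to just 6. So r3c4=6.
Step 10. [r4c4∈{1}] r4c4 has the single candidate 1, so r4c4=1.
Step 11. [r2c5∈{3}] r2c5's peers cover all but 3. So r2c5=3.
Step 12. [r1c3∈{4}] r1c3 is down to just 4. So r1c3=4.
Step 13. [r5c4∈{3}] nothing but 3 survives at r5c4 ⇒ r5c4=3.
Step 14. [r3c5∈{5}] r3c5's peers cover all but 5, so r3c5=5.
Step 15. [r2c2∈{2}] r2c2's peers cover all but 2 ⇒ r2c2=2.
Step 16. [r5c5∈{1}] only 1 remains possible at r5c5. So r5c5=1.
Step 17. [r6c1∈{2}] r6c1 is down to just 2 ⇒ r6c1=2.
Step 18. [r2c3∈{1}] r2c3's peers cover all but 1 ⇒ r2c3=1.
Step 19. [r3c6∈{4}] r3c6 is down to just 4 ⇒ r3c6=4.
Step 20. [r4c5∈{2}] nothing but 2 survives at r4c5, so r4c5=2.
Step 21. [r4c3∈{6}] r4c3's peers cover all but 6. So r4c3=6.
Step 22. [r1c1∈{3}] nothing but 3 survives at r1c1, so r1c1=3.
Step 23. [r5c3∈{5}] r5c3's peers cover all but 5. So r5c3=5.
Step 24. [r6c6∈{6}] r6c6 is down to just 6. So r6c6=6.

Answer: 3 5 4 2 6 1 / 6 2 1 4 3 5 / 1 3 2 6 5 4 / 5 4 6 1 2 3 / 4 6 5 3 1 2 / 2 1 3 5 4 6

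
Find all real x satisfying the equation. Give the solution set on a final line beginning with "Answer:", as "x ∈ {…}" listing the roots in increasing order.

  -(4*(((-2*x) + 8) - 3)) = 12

Step 1. [-(4*(((-2*x) + 8) - 3)) = 12] flip signs both sides. So neg: 4*(((-2*x) + 8) - 3) = -12.
Step 2. [4*(((-2*x) + 8) - 3) = -12] LHS = 4·(…); ÷4 both sides ⇒ div: ((-2*x) + 8) - 3 = -3.
Step 3. [((-2*x) + 8) - 3 = -3] add 3: x sits inside (… - 3). So sub: (-2*x) + 8 = 0.
Step 4. [(-2*x) + 8 = 0] subtract 8: x sits inside (… + 8) ⇒ sub: -2*x = -8.
Step 5. [-2*x = -8] divide by the outer -2. So div: x = 4.

Answer: x ∈ {4}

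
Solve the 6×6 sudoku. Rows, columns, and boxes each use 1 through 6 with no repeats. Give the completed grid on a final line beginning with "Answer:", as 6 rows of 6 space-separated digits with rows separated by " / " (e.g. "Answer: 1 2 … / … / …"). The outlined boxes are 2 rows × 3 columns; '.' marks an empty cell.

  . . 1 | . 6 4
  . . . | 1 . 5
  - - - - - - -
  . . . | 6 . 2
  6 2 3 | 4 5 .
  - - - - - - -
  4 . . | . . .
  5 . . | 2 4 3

Step 1. [r6c3∈{6}] r6c3's peers cover all but 6 ⇒ r6c3=6.
Step 2. [r2c5∈{2,3}] 2 has one home in col 5: r2c5 ⇒ r2c5=2.
Step 3. [r5c5∈{1}] r5c5 is down to just 1 ⇒ r5c5=1.
Step 4. [r2c1∈{3}] r2c1 has the single candidate 3, so r2c1=3.
Step 5. [r3c3∈{4,5}] col 3 places 5 nowhere but r3c3. So r3c3=5.
Step 6. [r3c2∈{1,4}] 4 has one home in row 3: r3c2. So r3c2=4.
Step 7. [r5c4∈{5}] r5c4 is down to just 5. So r5c4=5.
Step 8. [r4c6∈{1}] only 1 remains possible at r4c6, so r4c6=1.
Step 9. [r1c1∈{2}] r1c1 is down to just 2. So r1c1=2.
Step 10. [r3c5∈{3}] nothing but 3 survives at r3c5. So r3c5=3.
Step 11. [r2c2∈{6}] nothing but 6 survives at r2c2. So r2c2=6.
Step 12. [r5c3∈{2}] only 2 remains possible at r5c3. So r5c3=2.
Step 13. [r5c2∈{3}] only 3 remains possible at r5c2. So r5c2=3.
Step 14. [r2c3∈{4}] only 4 remains possible at r2c3. So r2c3=4.
Step 15. [r1c4∈{3}] nothing but 3 survives at r1c4, so r1c4=3.
Step 16. [r1c2∈{5}] r1c2 is down to just 5. So r1c2=5.
Step 17. [r5c6∈{6}] r5c6 has the single candidate 6. So r5c6=6.
Step 18. [r6c2∈{1}] r6c2's peers cover all but 1, so r6c2=1.
Step 19. [r3c1∈{1}] nothing but 1 survives at r3c1 ⇒ r3c1=1.

Answer: 2 5 1 3 6 4 / 3 6 4 1 2 5 / 1 4 5 6 3 2 / 6 2 3 4 5 1 / 4 3 2 5 1 6 / 5 1 6 2 4 3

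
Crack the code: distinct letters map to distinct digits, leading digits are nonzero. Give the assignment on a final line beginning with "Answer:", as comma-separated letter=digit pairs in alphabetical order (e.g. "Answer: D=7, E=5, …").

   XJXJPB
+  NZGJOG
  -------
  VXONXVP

Step 1. [col 1: B + G ≡ P (mod 10)] several values work for P in column 1 (B + G ≡ P (mod 10), carry-in 0); try P=7, so P=7.
Step 2. [col 1: B + G ≡ P (mod 10)] G=5 is one option consistent with column 1 (B + G ≡ P (mod 10), carry-in 0) — take it ⇒ G=5.
Step 3. [V] the sum has 7 digits but both addends have 6; that extra leading digit V is the final carry, namely 1, so V=1.
Step 4. [col 1: B + G ≡ P (mod 10)] from column 1 (G=5, P=7, carry-in 0, digits 1,5,7 already taken and all letters distinct): B must equal 2 ⇒ B=2.
Step 5. [col 2: P + O ≡ V (mod 10)] column 2 reads P+O+carry(0)=V with P=7, V=1; with digits 1,2,5,7 already taken and all letters distinct, the only value for O is 4. So O=4.
Step 6. [col 3: J + J ≡ X (mod 10)] in column 3 we have J+J≡X with carry-in 1; given nothing yet and digits 1,2,4,5,7 already taken and all letters distinct, that pins J to 6, so J=6.
Step 7. [col 3: J + J ≡ X (mod 10)] column 3: given J=6, carry-in 1, and digits 1,2,4,5,6,7 already taken and all letters distinct, J+J≡X (mod 10) forces X=3, so X=3.
Step 8. [col 4: X + G ≡ N (mod 10)] in column 4 we have X+G≡N with carry-in 1; given X=3, G=5 and digits 1,2,3,4,5,6,7 already taken and all letters distinct, that pins N to 9, so N=9.
Step 9. [col 5: J + Z ≡ O (mod 10)] from column 5 (J=6, O=4, carry-in 0, digits 1,2,3,4,5,6,7,9 already taken and all letters distinct): Z must equal 8 ⇒ Z=8.

Answer: B=2, G=5, J=6, N=9, O=4, P=7, V=1, X=3, Z=8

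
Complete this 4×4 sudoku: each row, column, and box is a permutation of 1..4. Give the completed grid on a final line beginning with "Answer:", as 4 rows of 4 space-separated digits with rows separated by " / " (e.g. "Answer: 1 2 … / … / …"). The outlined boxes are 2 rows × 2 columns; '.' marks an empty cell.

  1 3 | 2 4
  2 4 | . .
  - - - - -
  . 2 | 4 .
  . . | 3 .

Step 1. [r3c4∈{1}] r3c4's peers cover all but 1, so r3c4=1.
Step 2. [r4c1∈{4}] r4c1's peers cover all but 4 ⇒ r4c1=4.
Step 3. [r3c1∈{3}] r3c1 has the single candidate 3. So r3c1=3.
Step 4. [r2c4∈{3}] r2c4 is down to just 3. So r2c4=3.
Step 5. [r4c2∈{1}] r4c2 has the single candidate 1. So r4c2=1.
Step 6. [r2c3∈{1}] r2c3's peers cover all but 1 ⇒ r2c3=1.
Step 7. [r4c4∈{2}] only 2 remains possible at r4c4 ⇒ r4c4=2.

Answer: 1 3 2 4 / 2 4 1 3 / 3 2 4 1 / 4 1 3 2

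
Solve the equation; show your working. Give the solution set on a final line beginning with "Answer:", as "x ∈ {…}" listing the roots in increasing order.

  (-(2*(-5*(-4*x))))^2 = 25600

Step 1. [(-(2*(-5*(-4*x))))^2 = 25600] LHS squared, RHS 25600 ≥ 0: apply √ (±). So sqrt: -(2*(-5*(-4*x))) = 160 or -160.
Step 2. [-(2*(-5*(-4*x))) = 160 or -160] flip signs both sides ⇒ neg: 2*(-5*(-4*x)) = -160 or 160.
Step 3. [2*(-5*(-4*x)) = -160 or 160] LHS = 2·(…); ÷2 both sides, so div: -5*(-4*x) = -80 or 80.
Step 4. [-5*(-4*x) = -80 or 80] -5 out front; divide by -5. So div: -4*x = 16 or -16.
Step 5. [-4*x = 16 or -16] LHS = -4·(…); ÷-4 both sides, so div: x = -4 or 4.

Answer: x ∈ {-4, 4}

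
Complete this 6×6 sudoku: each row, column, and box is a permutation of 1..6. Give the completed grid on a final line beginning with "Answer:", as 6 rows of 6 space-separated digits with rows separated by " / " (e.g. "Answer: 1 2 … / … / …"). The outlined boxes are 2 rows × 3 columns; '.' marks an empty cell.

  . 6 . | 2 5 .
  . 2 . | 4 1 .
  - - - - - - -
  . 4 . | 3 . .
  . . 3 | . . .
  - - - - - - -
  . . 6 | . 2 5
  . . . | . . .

Step 1. [r3c5∈{6}] r3c5 has the single candidate 6. So r3c5=6.
Step 2. [r5c1∈{1,3,4}] row 5 places 4 nowhere but r5c1. So r5c1=4.
Step 3. [r6c5∈{3,4}] in col 5, 3 fits only at r6c5, so r6c5=3.
Step 4. [r5c4∈{1}] only 1 remains possible at r5c4. So r5c4=1.
Step 5. [r2c3∈{5}] r2c3's peers cover all but 5, so r2c3=5.
Step 6. [r3c1∈{1,2,5}] r3c1 is the only open cell in row 3 admitting 5, so r3c1=5.
Step 7. [r4c2∈{1}] only 1 remains possible at r4c2 ⇒ r4c2=1.
Step 8. [r3c3∈{2}] r3c3's peers cover all but 2 ⇒ r3c3=2.
Step 9. [r2c1∈{3}] r2c1 has the single candidate 3 ⇒ r2c1=3.
Step 10. [r6c3∈{1}] r6c3 is down to just 1. So r6c3=1.
Step 11. [r6c6∈{4,6}] across row 6, 4 lands solely at r6c6, so r6c6=4.
Step 12. [r5c2∈{3}] nothing but 3 survives at r5c2. So r5c2=3.
Step 13. [r4c6∈{2}] r4c6's peers cover all but 2. So r4c6=2.
Step 14. [r3c6∈{1}] r3c6 is down to just 1, so r3c6=1.
Step 15. [r1c1∈{1}] r1c1 has the single candidate 1, so r1c1=1.
Step 16. [r1c6∈{3}] r1c6 has the single candidate 3, so r1c6=3.
Step 17. [r4c5∈{4}] only 4 remains possible at r4c5. So r4c5=4.
Step 18. [r1c3∈{4}] r1c3 is down to just 4. So r1c3=4.
Step 19. [r6c4∈{6}] nothing but 6 survives at r6c4 ⇒ r6c4=6.
Step 20. [r4c1∈{6}] only 6 remains possible at r4c1, so r4c1=6.
Step 21. [r2c6∈{6}] nothing but 6 survives at r2c6. So r2c6=6.
Step 22. [r4c4∈{5}] only 5 remains possible at r4c4 ⇒ r4c4=5.
Step 23. [r6c2∈{5}] r6c2 has the single candidate 5, so r6c2=5.
Step 24. [r6c1∈{2}] r6c1 has the single candidate 2 ⇒ r6c1=2.

Answer: 1 6 4 2 5 3 / 3 2 5 4 1 6 / 5 4 2 3 6 1 / 6 1 3 5 4 2 / 4 3 6 1 2 5 / 2 5 1 6 3 4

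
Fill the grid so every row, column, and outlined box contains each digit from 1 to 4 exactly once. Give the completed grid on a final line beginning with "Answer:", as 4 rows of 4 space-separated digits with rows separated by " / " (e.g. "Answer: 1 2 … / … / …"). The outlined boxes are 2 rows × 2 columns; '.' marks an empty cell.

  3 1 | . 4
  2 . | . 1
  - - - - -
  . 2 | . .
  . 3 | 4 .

Step 1. [r3c3∈{1,3}] in col 3, 1 fits only at r3c3. So r3c3=1.
Step 2. [r4c1∈{1}] only 1 remains possible at r4c1 ⇒ r4c1=1.
Step 3. [r4c4∈{2}] r4c4's peers cover all but 2 ⇒ r4c4=2.
Step 4. [r1c3∈{2}] r1c3 is down to just 2. So r1c3=2.
Step 5. [r2c3∈{3}] nothing but 3 survives at r2c3, so r2c3=3.
Step 6. [r2c2∈{4}] only 4 remains possible at r2c2, so r2c2=4.
Step 7. [r3c4∈{3}] r3c4's peers cover all but 3 ⇒ r3c4=3.
Step 8. [r3c1∈{4}] nothing but 4 survives at r3c1 ⇒ r3c1=4.

Answer: 3 1 2 4 / 2 4 3 1 / 4 2 1 3 / 1 3 4 2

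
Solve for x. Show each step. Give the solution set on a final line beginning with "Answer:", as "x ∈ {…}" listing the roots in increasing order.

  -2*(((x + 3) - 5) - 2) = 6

Step 1. [-2*(((x + 3) - 5) - 2) = 6] LHS = -2·(…); ÷-2 both sides. So div: ((x + 3) - 5) - 2 = -3.
Step 2. [((x + 3) - 5) - 2 = -3] the outer -2 inverts by adding 2. So sub: (x + 3) - 5 = -1.
Step 3. [(x + 3) - 5 = -1] 5 comes off first (add 5). So sub: x + 3 = 4.
Step 4. [x + 3 = 4] 3 comes off first (subtract 3). So sub: x = 1.

Answer: x ∈ {1}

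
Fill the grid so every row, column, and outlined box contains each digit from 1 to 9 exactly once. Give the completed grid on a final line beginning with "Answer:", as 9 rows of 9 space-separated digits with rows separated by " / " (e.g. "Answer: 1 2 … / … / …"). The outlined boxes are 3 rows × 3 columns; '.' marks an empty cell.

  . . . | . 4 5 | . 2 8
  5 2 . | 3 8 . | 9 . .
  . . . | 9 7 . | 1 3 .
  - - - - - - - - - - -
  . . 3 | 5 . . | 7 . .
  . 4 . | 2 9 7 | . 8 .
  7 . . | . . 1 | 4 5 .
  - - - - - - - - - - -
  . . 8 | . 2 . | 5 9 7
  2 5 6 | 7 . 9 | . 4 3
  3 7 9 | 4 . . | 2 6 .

Step 1. [r2c3∈{1,4,7}] in row 2, 1 fits only at r2c3 ⇒ r2c3=1.
Step 2. [r4c5∈{6}] r4c5 has the single candidate 6, so r4c5=6.
Step 3. [r1c7∈{6}] r1c7's peers cover all but 6. So r1c7=6.
Step 4. [r4c8∈{1}] only 1 remains possible at r4c8 ⇒ r4c8=1.
Step 5. [r7c4∈{1,6}] col 4 places 6 nowhere but r7c4. So r7c4=6.
Step 6. [r6c4∈{8}] r6c4 is down to just 8. So r6c4=8.
Step 7. [r7c1∈{1,4}] across row 7, 4 lands solely at r7c1. So r7c1=4.
Step 8. [r4c9∈{2,9}] r4c9 is the only open cell in row 4 admitting 2. So r4c9=2.
Step 9. [r6c9∈{6,9}] in col 9, 9 fits only at r6c9. So r6c9=9.
Step 10. [r1c1∈{9}] r1c1 is down to just 9. So r1c1=9.
Step 11. [r4c1∈{8}] r4c1 has the single candidate 8. So r4c1=8.
Step 12. [r3c1∈{6}] only 6 remains possible at r3c1 ⇒ r3c1=6.
Step 13. [r8c5∈{1}] r8c5 is down to just 1. So r8c5=1.
Step 14. [r3c3∈{4}] r3c3's peers cover all but 4, so r3c3=4.
Step 15. [r3c9∈{5}] r3c9's peers cover all but 5, so r3c9=5.
Step 16. [r6c5∈{3}] r6c5 is down to just 3 ⇒ r6c5=3.
Step 17. [r5c9∈{6}] r5c9 has the single candidate 6, so r5c9=6.
Step 18. [r9c5∈{5}] r9c5 is down to just 5. So r9c5=5.
Step 19. [r1c3∈{7}] nothing but 7 survives at r1c3. So r1c3=7.
Step 20. [r1c2∈{3}] nothing but 3 survives at r1c2. So r1c2=3.
Step 21. [r4c2∈{9}] nothing but 9 survives at r4c2 ⇒ r4c2=9.
Step 22. [r7c6∈{3}] r7c6 has the single candidate 3 ⇒ r7c6=3.
Step 23. [r7c2∈{1}] nothing but 1 survives at r7c2, so r7c2=1.
Step 24. [r3c2∈{8}] r3c2's peers cover all but 8 ⇒ r3c2=8.
Step 25. [r9c9∈{1}] r9c9 has the single candidate 1. So r9c9=1.
Step 26. [r6c2∈{6}] r6c2's peers cover all but 6. So r6c2=6.
Step 27. [r2c8∈{7}] r2c8 has the single candidate 7. So r2c8=7.
Step 28. [r5c3∈{5}] r5c3 is down to just 5, so r5c3=5.
Step 29. [r3c6∈{2}] r3c6 is down to just 2 ⇒ r3c6=2.
Step 30. [r2c6∈{6}] r2c6 is down to just 6, so r2c6=6.
Step 31. [r5c1∈{1}] nothing but 1 survives at r5c1 ⇒ r5c1=1.
Step 32. [r1c4∈{1}] r1c4 has the single candidate 1, so r1c4=1.
Step 33. [r9c6∈{8}] only 8 remains possible at r9c6, so r9c6=8.
Step 34. [r4c6∈{4}] r4c6 is down to just 4 ⇒ r4c6=4.
Step 35. [r2c9∈{4}] nothing but 4 survives at r2c9. So r2c9=4.
Step 36. [r8c7∈{8}] nothing but 8 survives at r8c7 ⇒ r8c7=8.
Step 37. [r6c3∈{2}] r6c3's peers cover all but 2, so r6c3=2.
Step 38. [r5c7∈{3}] r5c7 has the single candidate 3, so r5c7=3.

Answer: 9 3 7 1 4 5 6 2 8 / 5 2 1 3 8 6 9 7 4 / 6 8 4 9 7 2 1 3 5 / 8 9 3 5 6 4 7 1 2 / 1 4 5 2 9 7 3 8 6 / 7 6 2 8 3 1 4 5 9 / 4 1 8 6 2 3 5 9 7 / 2 5 6 7 1 9 8 4 3 / 3 7 9 4 5 8 2 6 1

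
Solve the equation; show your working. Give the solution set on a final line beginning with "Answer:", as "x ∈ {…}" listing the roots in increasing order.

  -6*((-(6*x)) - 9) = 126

Step 1. [-6*((-(6*x)) - 9) = 126] LHS = -6·(…); ÷-6 both sides ⇒ div: (-(6*x)) - 9 = -21.
Step 2. [(-(6*x)) - 9 = -21] 9 comes off first (add 9). So sub: -(6*x) = -12.
Step 3. [-(6*x) = -12] leading − — multiply by −1, so neg: 6*x = 12.
Step 4. [6*x = 12] leading coefficient 6: divide by 6, so div: x = 2.

Answer: x ∈ {2}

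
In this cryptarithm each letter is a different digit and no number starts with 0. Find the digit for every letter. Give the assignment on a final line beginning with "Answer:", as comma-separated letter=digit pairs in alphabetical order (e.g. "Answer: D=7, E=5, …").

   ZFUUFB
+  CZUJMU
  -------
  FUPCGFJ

Step 1. [col 1: B + U ≡ J (mod 10)] column 1 (B + U ≡ J (mod 10), carry-in 0) doesn't pin J yet; pick J=5 and continue, so J=5.
Step 2. [col 1: B + U ≡ J (mod 10)] several values work for U in column 1 (B + U ≡ J (mod 10), carry-in 0); try U=2. So U=2.
Step 3. [col 1: B + U ≡ J (mod 10)] from column 1 (U=2, J=5, carry-in 0, digits 2,5 already taken and all letters distinct): B must equal 3. So B=3.
Step 4. [col 2: F + M ≡ F (mod 10)] in column 2 we have F+M≡F with carry-in 0; given nothing yet and digits 2,3,5 already taken and all letters distinct, that pins M to 0 ⇒ M=0.
Step 5. [col 2: F + M ≡ F (mod 10)] column 2 (F + M ≡ F (mod 10), carry-in 0) doesn't pin F yet; pick F=1 and continue ⇒ F=1.
Step 6. [col 3: U + J ≡ G (mod 10)] column 3 reads U+J+carry(0)=G with U=2, J=5; with digits 0,1,2,3,5 already taken and all letters distinct, the only value for G is 7. So G=7.
Step 7. [col 4: U + U ≡ C (mod 10)] column 4: given U=2, carry-in 0, and digits 0,1,2,3,5,7 already taken and all letters distinct, U+U≡C (mod 10) forces C=4 ⇒ C=4.
Step 8. [col 5: F + Z ≡ P (mod 10)] column 5 reads F+Z+carry(0)=P with F=1; with digits 0,1,2,3,4,5,7 already taken and all letters distinct, the only value for Z is 8, so Z=8.
Step 9. [col 5: F + Z ≡ P (mod 10)] in column 5 we have F+Z≡P with carry-in 0; given F=1, Z=8 and digits 0,1,2,3,4,5,7,8 already taken and all letters distinct, that pins P to 9, so P=9.

Answer: B=3, C=4, F=1, G=7, J=5, M=0, P=9, U=2, Z=8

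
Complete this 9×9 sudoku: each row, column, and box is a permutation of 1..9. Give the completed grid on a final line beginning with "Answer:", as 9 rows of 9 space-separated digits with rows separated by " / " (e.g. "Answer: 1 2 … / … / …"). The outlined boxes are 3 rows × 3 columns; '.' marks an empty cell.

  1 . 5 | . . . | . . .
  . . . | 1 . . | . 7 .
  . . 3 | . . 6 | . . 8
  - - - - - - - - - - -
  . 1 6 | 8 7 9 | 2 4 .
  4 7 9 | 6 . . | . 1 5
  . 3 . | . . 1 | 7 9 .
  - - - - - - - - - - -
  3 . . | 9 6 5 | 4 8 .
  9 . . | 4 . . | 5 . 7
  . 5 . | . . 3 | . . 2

Step 1. [r2c5∈{2,3,4,5,8,9}] 5 has one home in row 2: r2c5, so r2c5=5.
Step 2. [r5c6∈{2}] nothing but 2 survives at r5c6, so r5c6=2.
Step 3. [r7c2∈{2}] r7c2 has the single candidate 2 ⇒ r7c2=2.
Step 4. [r8c6∈{8}] r8c6's peers cover all but 8. So r8c6=8.
Step 5. [r2c6∈{4}] only 4 remains possible at r2c6 ⇒ r2c6=4.
Step 6. [r1c4∈{2,3,7}] in col 4, 3 fits only at r1c4 ⇒ r1c4=3.
Step 7. [r9c7∈{1,6,9}] row 9 places 9 nowhere but r9c7, so r9c7=9.
Step 8. [r3c4∈{2,7}] across col 4, 2 lands solely at r3c4 ⇒ r3c4=2.
Step 9. [r1c7∈{6}] r1c7's peers cover all but 6. So r1c7=6.
Step 10. [r8c3∈{1}] r8c3 is down to just 1. So r8c3=1.
Step 11. [r8c2∈{6}] r8c2 is down to just 6 ⇒ r8c2=6.
Step 12. [r1c9∈{4,9}] in col 9, 4 fits only at r1c9, so r1c9=4.
Step 13. [r7c3∈{7}] only 7 remains possible at r7c3 ⇒ r7c3=7.
Step 14. [r9c1∈{8}] nothing but 8 survives at r9c1 ⇒ r9c1=8.
Step 15. [r4c9∈{3}] nothing but 3 survives at r4c9, so r4c9=3.
Step 16. [r1c5∈{8,9}] across col 5, 8 lands solely at r1c5. So r1c5=8.
Step 17. [r1c2∈{9}] nothing but 9 survives at r1c2 ⇒ r1c2=9.
Step 18. [r6c3∈{2,8}] 8 has one home in row 6: r6c3. So r6c3=8.
Step 19. [r6c1∈{2,5}] 2 has one home in row 6: r6c1, so r6c1=2.
Step 20. [r7c9∈{1}] r7c9's peers cover all but 1 ⇒ r7c9=1.
Step 21. [r1c6∈{7}] nothing but 7 survives at r1c6. So r1c6=7.
Step 22. [r5c5∈{3}] r5c5 is down to just 3 ⇒ r5c5=3.
Step 23. [r9c8∈{6}] r9c8 is down to just 6. So r9c8=6.
Step 24. [r3c5∈{9}] r3c5 is down to just 9 ⇒ r3c5=9.
Step 25. [r6c4∈{5}] r6c4's peers cover all but 5 ⇒ r6c4=5.
Step 26. [r2c7∈{3}] r2c7 is down to just 3 ⇒ r2c7=3.
Step 27. [r8c5∈{2}] r8c5 has the single candidate 2, so r8c5=2.
Step 28. [r6c9∈{6}] r6c9's peers cover all but 6. So r6c9=6.
Step 29. [r2c3∈{2}] only 2 remains possible at r2c3, so r2c3=2.
Step 30. [r3c7∈{1}] r3c7 is down to just 1, so r3c7=1.
Step 31. [r8c8∈{3}] r8c8 has the single candidate 3. So r8c8=3.
Step 32. [r9c5∈{1}] nothing but 1 survives at r9c5 ⇒ r9c5=1.
Step 33. [r9c3∈{4}] r9c3's peers cover all but 4, so r9c3=4.
Step 34. [r6c5∈{4}] nothing but 4 survives at r6c5 ⇒ r6c5=4.
Step 35. [r2c9∈{9}] r2c9's peers cover all but 9. So r2c9=9.
Step 36. [r4c1∈{5}] nothing but 5 survives at r4c1. So r4c1=5.
Step 37. [r2c1∈{6}] nothing but 6 survives at r2c1. So r2c1=6.
Step 38. [r3c2∈{4}] only 4 remains possible at r3c2. So r3c2=4.
Step 39. [r5c7∈{8}] only 8 remains possible at r5c7. So r5c7=8.
Step 40. [r3c1∈{7}] nothing but 7 survives at r3c1 ⇒ r3c1=7.
Step 41. [r2c2∈{8}] nothing but 8 survives at r2c2. So r2c2=8.
Step 42. [r1c8∈{2}] r1c8's peers cover all but 2 ⇒ r1c8=2.
Step 43. [r9c4∈{7}] only 7 remains possible at r9c4. So r9c4=7.
Step 44. [r3c8∈{5}] r3c8's peers cover all but 5. So r3c8=5.

Answer: 1 9 5 3 8 7 6 2 4 / 6 8 2 1 5 4 3 7 9 / 7 4 3 2 9 6 1 5 8 / 5 1 6 8 7 9 2 4 3 / 4 7 9 6 3 2 8 1 5 / 2 3 8 5 4 1 7 9 6 / 3 2 7 9 6 5 4 8 1 / 9 6 1 4 2 8 5 3 7 / 8 5 4 7 1 3 9 6 2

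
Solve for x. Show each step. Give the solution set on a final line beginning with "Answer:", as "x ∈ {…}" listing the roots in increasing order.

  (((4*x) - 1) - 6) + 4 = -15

Step 1. [(((4*x) - 1) - 6) + 4 = -15] peel the +4: subtract 4 from each side. So sub: ((4*x) - 1) - 6 = -19.
Step 2. [((4*x) - 1) - 6 = -19] the outer -6 inverts by adding 6 ⇒ sub: (4*x) - 1 = -13.
Step 3. [(4*x) - 1 = -13] -1 is outermost — add 1 both sides ⇒ sub: 4*x = -12.
Step 4. [4*x = -12] leading coefficient 4: divide by 4, so div: x = -3.

Answer: x ∈ {-3}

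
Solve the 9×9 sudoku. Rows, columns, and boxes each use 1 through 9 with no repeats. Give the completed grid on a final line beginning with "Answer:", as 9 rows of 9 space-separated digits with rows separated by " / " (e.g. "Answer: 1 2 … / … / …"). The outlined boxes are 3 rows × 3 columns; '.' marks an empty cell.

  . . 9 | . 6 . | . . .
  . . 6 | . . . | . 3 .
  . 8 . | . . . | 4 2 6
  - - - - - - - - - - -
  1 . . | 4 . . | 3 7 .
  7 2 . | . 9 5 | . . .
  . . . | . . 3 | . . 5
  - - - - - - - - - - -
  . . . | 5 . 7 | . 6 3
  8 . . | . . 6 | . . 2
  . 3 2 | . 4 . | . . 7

Step 1. [r8c8∈{1,4,5,9}] 4 has one home in box 9: r8c8. So r8c8=4.
Step 2. [r6c7∈{1,2,6,8,9}] r6c7 is the only open cell in col 7 admitting 2. So r6c7=2.
Step 3. [r7c5∈{1,2,8}] across row 7, 2 lands solely at r7c5 ⇒ r7c5=2.
Step 4. [r4c5∈{8}] r4c5 is down to just 8, so r4c5=8.
Step 5. [r7c7∈{1,8,9}] 8 has one home in row 7: r7c7. So r7c7=8.
Step 6. [r4c2∈{5,6,9}] r4c2 is the only open cell in row 4 admitting 6 ⇒ r4c2=6.
Step 7. [r5c3∈{3,4,8}] r5c3 is the only open cell in row 5 admitting 3. So r5c3=3.
Step 8. [r6c4∈{1,6,7}] r6c4 is the only open cell in row 6 admitting 6. So r6c4=6.
Step 9. [r5c4∈{1}] nothing but 1 survives at r5c4 ⇒ r5c4=1.
Step 10. [r6c8∈{1,8,9}] in row 6, 1 fits only at r6c8, so r6c8=1.
Step 11. [r9c8∈{5,9}] r9c8 is the only open cell in col 8 admitting 9. So r9c8=9.
Step 12. [r2c7∈{1,5,7,9}] r2c7 is the only open cell in col 7 admitting 9, so r2c7=9.
Step 13. [r1c7∈{1,5,7}] r1c7 is the only open cell in col 7 admitting 7. So r1c7=7.
Step 14. [r1c8∈{5,8}] r1c8 is the only open cell in col 8 admitting 5, so r1c8=5.
Step 15. [r8c4∈{3,9}] across box 8, 9 lands solely at r8c4, so r8c4=9.
Step 16. [r9c4∈{8}] r9c4 is down to just 8 ⇒ r9c4=8.
Step 17. [r9c6∈{1}] r9c6 is down to just 1. So r9c6=1.
Step 18. [r8c7∈{1,5}] col 7 places 1 nowhere but r8c7. So r8c7=1.
Step 19. [r4c6∈{2}] nothing but 2 survives at r4c6, so r4c6=2.
Step 20. [r4c3∈{5}] r4c3 has the single candidate 5 ⇒ r4c3=5.
Step 21. [r8c2∈{5,7}] across row 8, 5 lands solely at r8c2 ⇒ r8c2=5.
Step 22. [r2c2∈{1,4,7}] in col 2, 7 fits only at r2c2 ⇒ r2c2=7.
Step 23. [r3c3∈{1}] r3c3 is down to just 1, so r3c3=1.
Step 24. [r1c2∈{4}] r1c2's peers cover all but 4 ⇒ r1c2=4.
Step 25. [r3c4∈{3,7}] col 4 places 7 nowhere but r3c4 ⇒ r3c4=7.
Step 26. [r1c4∈{2,3}] col 4 places 3 nowhere but r1c4. So r1c4=3.
Step 27. [r6c2∈{9}] nothing but 9 survives at r6c2, so r6c2=9.
Step 28. [r1c9∈{1,8}] row 1 places 1 nowhere but r1c9. So r1c9=1.
Step 29. [r6c1∈{4}] r6c1's peers cover all but 4. So r6c1=4.
Step 30. [r3c5∈{5}] r3c5 is down to just 5 ⇒ r3c5=5.
Step 31. [r2c9∈{8}] nothing but 8 survives at r2c9. So r2c9=8.
Step 32. [r2c1∈{2,5}] 5 has one home in row 2: r2c1 ⇒ r2c1=5.
Step 33. [r5c7∈{6}] r5c7 is down to just 6 ⇒ r5c7=6.
Step 34. [r9c7∈{5}] only 5 remains possible at r9c7, so r9c7=5.
Step 35. [r4c9∈{9}] r4c9's peers cover all but 9. So r4c9=9.
Step 36. [r3c1∈{3}] r3c1 has the single candidate 3 ⇒ r3c1=3.
Step 37. [r6c3∈{8}] r6c3's peers cover all but 8, so r6c3=8.
Step 38. [r7c1∈{9}] nothing but 9 survives at r7c1 ⇒ r7c1=9.
Step 39. [r2c4∈{2}] r2c4's peers cover all but 2 ⇒ r2c4=2.
Step 40. [r5c8∈{8}] r5c8 is down to just 8. So r5c8=8.
Step 41. [r6c5∈{7}] only 7 remains possible at r6c5. So r6c5=7.
Step 42. [r7c3∈{4}] nothing but 4 survives at r7c3, so r7c3=4.
Step 43. [r2c5∈{1}] r2c5 is down to just 1 ⇒ r2c5=1.
Step 44. [r8c5∈{3}] nothing but 3 survives at r8c5, so r8c5=3.
Step 45. [r7c2∈{1}] nothing but 1 survives at r7c2, so r7c2=1.
Step 46. [r8c3∈{7}] nothing but 7 survives at r8c3, so r8c3=7.
Step 47. [r1c6∈{8}] r1c6 has the single candidate 8, so r1c6=8.
Step 48. [r2c6∈{4}] r2c6 is down to just 4, so r2c6=4.
Step 49. [r5c9∈{4}] r5c9 is down to just 4. So r5c9=4.
Step 50. [r3c6∈{9}] only 9 remains possible at r3c6 ⇒ r3c6=9.
Step 51. [r9c1∈{6}] nothing but 6 survives at r9c1. So r9c1=6.
Step 52. [r1c1∈{2}] r1c1 has the single candidate 2 ⇒ r1c1=2.

Answer: 2 4 9 3 6 8 7 5 1 / 5 7 6 2 1 4 9 3 8 / 3 8 1 7 5 9 4 2 6 / 1 6 5 4 8 2 3 7 9 / 7 2 3 1 9 5 6 8 4 / 4 9 8 6 7 3 2 1 5 / 9 1 4 5 2 7 8 6 3 / 8 5 7 9 3 6 1 4 2 / 6 3 2 8 4 1 5 9 7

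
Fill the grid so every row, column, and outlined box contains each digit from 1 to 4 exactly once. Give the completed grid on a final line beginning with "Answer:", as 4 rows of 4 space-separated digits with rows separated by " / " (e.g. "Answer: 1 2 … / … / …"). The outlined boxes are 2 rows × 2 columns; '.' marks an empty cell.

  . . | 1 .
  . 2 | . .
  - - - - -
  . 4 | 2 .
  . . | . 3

Step 1. [r2c1∈{1,3,4}] row 2 places 1 nowhere but r2c1. So r2c1=1.
Step 2. [r1c1∈{3,4}] in col 1, 4 fits only at r1c1, so r1c1=4.
Step 3. [r4c3∈{4}] only 4 remains possible at r4c3. So r4c3=4.
Step 4. [r3c1∈{3}] nothing but 3 survives at r3c1, so r3c1=3.
Step 5. [r2c4∈{4}] r2c4 is down to just 4 ⇒ r2c4=4.
Step 6. [r1c4∈{2}] r1c4 has the single candidate 2, so r1c4=2.
Step 7. [r4c1∈{2}] nothing but 2 survives at r4c1 ⇒ r4c1=2.
Step 8. [r3c4∈{1}] r3c4's peers cover all but 1. So r3c4=1.
Step 9. [r4c2∈{1}] r4c2's peers cover all but 1, so r4c2=1.
Step 10. [r2c3∈{3}] r2c3's peers cover all but 3. So r2c3=3.
Step 11. [r1c2∈{3}] r1c2's peers cover all but 3, so r1c2=3.

Answer: 4 3 1 2 / 1 2 3 4 / 3 4 2 1 / 2 1 4 3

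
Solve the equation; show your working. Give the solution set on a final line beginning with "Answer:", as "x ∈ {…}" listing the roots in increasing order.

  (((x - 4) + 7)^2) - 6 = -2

Step 1. [(((x - 4) + 7)^2) - 6 = -2] the outer -6 inverts by adding 6, so sub: ((x - 4) + 7)^2 = 4.
Step 2. [((x - 4) + 7)^2 = 4] 4 ≥ 0, LHS is (·)² — take ±√ ⇒ sqrt: (x - 4) + 7 = 2 or -2.
Step 3. [(x - 4) + 7 = 2 or -2] +7 is outermost — subtract 7 both sides ⇒ sub: x - 4 = -5 or -9.
Step 4. [x - 4 = -5 or -9] peel the -4: add 4 from each side. So sub: x = -1 or -5.

Answer: x ∈ {-5, -1}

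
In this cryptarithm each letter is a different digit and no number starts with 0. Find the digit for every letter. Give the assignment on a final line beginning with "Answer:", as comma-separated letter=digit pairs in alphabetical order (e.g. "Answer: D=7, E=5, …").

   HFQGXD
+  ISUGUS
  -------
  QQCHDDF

Step 1. [col 1: D + S ≡ F (mod 10)] column 1 (D + S ≡ F (mod 10), carry-in 0) doesn't pin S yet; pick S=6 and continue. So S=6.
Step 2. [col 1: D + S ≡ F (mod 10)] column 1 (D + S ≡ F (mod 10), carry-in 0) doesn't pin D yet; pick D=8 and continue, so D=8.
Step 3. [col 1: D + S ≡ F (mod 10)] from column 1 (D=8, S=6, carry-in 0, digits 6,8 already taken and all letters distinct): F must equal 4. So F=4.
Step 4. [Q] Q is the leading digit of a 7-digit sum of two 6-digit numbers; the final carry is exactly 1, so Q=1.
Step 5. [col 2: X + U ≡ D (mod 10)] X=2 is one option consistent with column 2 (X + U ≡ D (mod 10), carry-in 1) — take it ⇒ X=2.
Step 6. [col 2: X + U ≡ D (mod 10)] from column 2 (X=2, D=8, carry-in 1, digits 1,2,4,6,8 already taken and all letters distinct): U must equal 5 ⇒ U=5.
Step 7. [col 3: G + G ≡ D (mod 10)] from column 3 (D=8, carry-in 0, digits 1,2,4,5,6,8 already taken and all letters distinct): G must equal 9 ⇒ G=9.
Step 8. [col 4: Q + U ≡ H (mod 10)] in column 4 we have Q+U≡H with carry-in 1; given Q=1, U=5 and digits 1,2,4,5,6,8,9 already taken and all letters distinct, that pins H to 7. So H=7.
Step 9. [col 5: F + S ≡ C (mod 10)] in column 5 we have F+S≡C with carry-in 0; given F=4, S=6 and digits 1,2,4,5,6,7,8,9 already taken and all letters distinct, that pins C to 0. So C=0.
Step 10. [col 6: H + I ≡ Q (mod 10)] column 6: given H=7, Q=1, carry-in 1, and digits 0,1,2,4,5,6,7,8,9 already taken and all letters distinct, H+I≡Q (mod 10) forces I=3. So I=3.

Answer: C=0, D=8, F=4, G=9, H=7, I=3, Q=1, S=6, U=5, X=2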